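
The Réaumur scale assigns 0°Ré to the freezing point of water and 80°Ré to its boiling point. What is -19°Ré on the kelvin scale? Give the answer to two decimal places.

Linear interpolation between the fixed points: C = (-19 - 0) × 100 / (80 - 0) = -23.7500°C.
Then -23.7500 + 273.15 = 249.40 K.

249.40 K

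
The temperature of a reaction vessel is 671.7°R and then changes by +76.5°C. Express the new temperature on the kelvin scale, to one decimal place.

Initial temperature in Celsius: (671.7 - 491.67) × 5/9 = 100.0167°C.
Final Celsius temperature: 100.0167 + 76.5000 = 176.5167°C.
In kelvin: 176.5167 + 273.15 = 449.7 K.

449.7 K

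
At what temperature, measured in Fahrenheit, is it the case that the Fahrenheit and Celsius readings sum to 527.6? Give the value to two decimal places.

Let F be the Fahrenheit reading. The Celsius reading is C = 5/9·F - 17.7778.
Require F + C = 527.6: (14/9)·F - 17.7778 = 527.6.
F = (527.6 + 17.7778) / (14/9) = 350.60.

350.60°F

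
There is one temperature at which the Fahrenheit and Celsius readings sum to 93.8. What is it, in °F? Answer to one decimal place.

Let F be the Fahrenheit reading. The Celsius reading is C = 5/9·F - 17.7778.
Require F + C = 93.8: (14/9)·F - 17.7778 = 93.8.
F = (93.8 + 17.7778) / (14/9) = 71.7.

71.7°F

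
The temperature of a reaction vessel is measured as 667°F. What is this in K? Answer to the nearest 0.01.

In Celsius: (667 - 32) × 5/9 = 352.7778°C.
In kelvin: 352.7778 + 273.15 = 625.93 K.

625.93 K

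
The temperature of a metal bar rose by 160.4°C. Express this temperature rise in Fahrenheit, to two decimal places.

288.72°F

For a temperature interval the offset drops out; only the factor 1.8 applies.
160.4 × 1.8 = 288.72.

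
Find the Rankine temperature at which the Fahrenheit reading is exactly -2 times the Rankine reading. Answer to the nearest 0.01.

Let R be the Rankine reading. The Fahrenheit reading is F = 1·R - 459.67.
Require F = -2·R: 1·R - 459.67 = -2·R.
(3)·R = 459.67  ⇒  R = 153.22.

153.22°R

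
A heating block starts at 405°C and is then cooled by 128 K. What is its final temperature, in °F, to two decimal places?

The 128 K change is an interval; Kelvin and Celsius degrees are the same size, so ΔC = -128°C.
Final Celsius temperature: 405.0000 - 128.0000 = 277.0000°C.
In Fahrenheit: 277.0000 × 1.8 + 32 = 530.60°F.

530.60°F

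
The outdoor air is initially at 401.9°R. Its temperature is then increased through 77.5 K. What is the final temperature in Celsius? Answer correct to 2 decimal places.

27.63°C

Initial temperature in Celsius: (401.9 - 491.67) × 5/9 = -49.8722°C.
The 77.5 K change is an interval; Kelvin and Celsius degrees are the same size, so ΔC = +77.5°C.
Final Celsius temperature: -49.8722 + 77.5000 = 27.6278°C.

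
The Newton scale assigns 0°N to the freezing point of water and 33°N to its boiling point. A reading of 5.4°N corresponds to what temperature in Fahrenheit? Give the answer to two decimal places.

Linear interpolation between the fixed points: C = (5.4 - 0) × 100 / (33 - 0) = 16.3636°C.
Then 16.3636 × 1.8 + 32 = 61.45°F.

61.45°F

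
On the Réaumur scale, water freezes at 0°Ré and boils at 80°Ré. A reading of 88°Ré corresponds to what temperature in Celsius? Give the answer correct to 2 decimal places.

110.00°C

Linear interpolation between the fixed points: C = (88 - 0) × 100 / (80 - 0) = 110.0000°C.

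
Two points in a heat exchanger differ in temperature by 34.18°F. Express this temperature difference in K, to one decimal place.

Only the scale ratio 5/9 matters for a change in temperature.
34.18 × 5/9 = 19.0.

19.0 K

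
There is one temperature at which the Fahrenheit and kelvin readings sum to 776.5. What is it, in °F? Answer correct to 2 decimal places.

335.01°F

Let F be the Fahrenheit reading. The kelvin reading is K = 5/9·F + 255.372.
Require F + K = 776.5: (14/9)·F + 255.372 = 776.5.
F = (776.5 - 255.372) / (14/9) = 335.01.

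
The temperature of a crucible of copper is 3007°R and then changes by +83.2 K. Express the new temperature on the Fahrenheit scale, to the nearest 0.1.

2697.1°F

Initial temperature in Celsius: (3007 - 491.67) × 5/9 = 1397.4056°C.
The 83.2 K change is an interval; Kelvin and Celsius degrees are the same size, so ΔC = +83.2°C.
Final Celsius temperature: 1397.4056 + 83.2000 = 1480.6056°C.
In Fahrenheit: 1480.6056 × 1.8 + 32 = 2697.1°F.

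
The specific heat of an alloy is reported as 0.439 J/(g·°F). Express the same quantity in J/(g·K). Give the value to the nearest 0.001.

0.790 J/(g·K)

Since only a temperature interval is involved, the additive offset between the scales drops out.
A change of 1 K is a change of 1.8°F, so per K the value is 0.439 × 1.8 = 0.790.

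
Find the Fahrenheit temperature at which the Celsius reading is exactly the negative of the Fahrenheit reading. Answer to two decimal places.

11.43°F

Let F be the Fahrenheit reading. The Celsius reading is C = 5/9·F - 17.7778.
Require C = -1·F: 5/9·F - 17.7778 = -1·F.
(14/9)·F = 17.7778  ⇒  F = 11.43.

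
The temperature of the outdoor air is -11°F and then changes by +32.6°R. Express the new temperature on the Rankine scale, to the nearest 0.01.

481.27°R

Initial temperature in Celsius: (-11 - 32) × 5/9 = -23.8889°C.
The 32.6°R change is an interval, so only the factor 5/9 applies: +32.6 × 5/9 = +18.1111°C.
Final Celsius temperature: -23.8889 + 18.1111 = -5.7778°C.
In Rankine: -5.7778 × 1.8 + 491.67 = 481.27°R.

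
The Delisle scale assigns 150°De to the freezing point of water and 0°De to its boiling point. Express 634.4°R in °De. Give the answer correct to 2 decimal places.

31.06°De

First in Celsius: (634.4 - 491.67) × 5/9 = 79.2944°C.
Linearly onto the Delisle scale: 150 + (79.2944 / 100) × (0 - 150) = 31.06°De.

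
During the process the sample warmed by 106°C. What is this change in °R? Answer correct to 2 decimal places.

An interval of 1°C corresponds to 1.8°R.
106 × 1.8 = 190.80.

190.80°R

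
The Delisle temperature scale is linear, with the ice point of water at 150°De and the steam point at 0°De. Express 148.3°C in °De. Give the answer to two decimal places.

Linearly onto the Delisle scale: 150 + (148.3000 / 100) × (0 - 150) = -72.45°De.

-72.45°De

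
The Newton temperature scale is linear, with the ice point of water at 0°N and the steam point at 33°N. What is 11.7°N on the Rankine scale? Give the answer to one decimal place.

Linear interpolation between the fixed points: C = (11.7 - 0) × 100 / (33 - 0) = 35.4545°C.
Then 35.4545 × 1.8 + 491.67 = 555.5°R.

555.5°R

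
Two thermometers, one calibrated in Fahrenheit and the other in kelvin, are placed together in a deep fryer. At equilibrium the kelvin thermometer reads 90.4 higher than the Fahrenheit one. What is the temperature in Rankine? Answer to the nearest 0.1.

Let x be the Fahrenheit reading; then the kelvin reading is 5/9·x + 255.372.
(5/9·x + 255.372) - x = 90.4  ⇒  (-4/9)·x = -164.972  ⇒  x = 371.1875°F.
In Celsius: (371.1875 - 32) × 5/9 = 188.4375°C.
In Rankine: 188.4375 × 1.8 + 491.67 = 830.9°R.

830.9°R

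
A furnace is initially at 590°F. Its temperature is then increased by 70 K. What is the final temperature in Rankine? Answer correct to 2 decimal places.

Initial temperature in Celsius: (590 - 32) × 5/9 = 310.0000°C.
The 70 K change is an interval; Kelvin and Celsius degrees are the same size, so ΔC = +70°C.
Final Celsius temperature: 310.0000 + 70.0000 = 380.0000°C.
In Rankine: 380.0000 × 1.8 + 491.67 = 1175.67°R.

1175.67°R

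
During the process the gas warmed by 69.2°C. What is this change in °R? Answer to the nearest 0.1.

An interval of 1°C corresponds to 1.8°R.
69.2 × 1.8 = 124.6.

124.6°R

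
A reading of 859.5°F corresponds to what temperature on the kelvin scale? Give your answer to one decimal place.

In Celsius: (859.5 - 32) × 5/9 = 459.7222°C.
In kelvin: 459.7222 + 273.15 = 732.9 K.

732.9 K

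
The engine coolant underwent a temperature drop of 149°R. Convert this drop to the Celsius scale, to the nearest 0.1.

82.8°C

Only the scale ratio 5/9 matters for a change in temperature.
149 × 5/9 = 82.8.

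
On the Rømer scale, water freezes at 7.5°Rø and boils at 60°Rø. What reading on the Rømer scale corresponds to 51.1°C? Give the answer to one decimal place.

34.3°Rø

Linearly onto the Rømer scale: 7.5 + (51.1000 / 100) × (60 - 7.5) = 34.3°Rø.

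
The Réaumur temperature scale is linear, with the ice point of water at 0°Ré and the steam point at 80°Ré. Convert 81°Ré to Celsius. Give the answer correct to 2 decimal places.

101.25°C

Linear interpolation between the fixed points: C = (81 - 0) × 100 / (80 - 0) = 101.2500°C.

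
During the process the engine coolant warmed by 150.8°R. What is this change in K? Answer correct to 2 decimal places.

83.78 K

An interval of 1°R corresponds to 5/9 K.
150.8 × 5/9 = 83.78.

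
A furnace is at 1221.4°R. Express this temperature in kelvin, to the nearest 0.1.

678.6 K

In Celsius: (1221.4 - 491.67) × 5/9 = 405.4056°C.
In kelvin: 405.4056 + 273.15 = 678.6 K.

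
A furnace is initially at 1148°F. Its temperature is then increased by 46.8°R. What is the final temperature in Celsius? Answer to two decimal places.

646.00°C

Initial temperature in Celsius: (1148 - 32) × 5/9 = 620.0000°C.
The 46.8°R change is an interval, so only the factor 5/9 applies: +46.8 × 5/9 = +26.0000°C.
Final Celsius temperature: 620.0000 + 26.0000 = 646.0000°C.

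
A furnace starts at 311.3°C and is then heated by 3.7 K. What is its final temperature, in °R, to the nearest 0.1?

1058.7°R

The 3.7 K change is an interval; Kelvin and Celsius degrees are the same size, so ΔC = +3.7°C.
Final Celsius temperature: 311.3000 + 3.7000 = 315.0000°C.
In Rankine: 315.0000 × 1.8 + 491.67 = 1058.7°R.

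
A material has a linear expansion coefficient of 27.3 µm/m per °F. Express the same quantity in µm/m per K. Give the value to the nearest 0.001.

Since only a temperature interval is involved, the additive offset between the scales drops out.
A change of 1 K is a change of 1.8°F, so per K the value is 27.3 × 1.8 = 49.140.

49.140 µm/m per K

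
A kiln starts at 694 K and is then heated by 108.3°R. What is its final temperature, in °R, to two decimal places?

Initial temperature in Celsius: 694 - 273.15 = 420.8500°C.
The 108.3°R change is an interval, so only the factor 5/9 applies: +108.3 × 5/9 = +60.1667°C.
Final Celsius temperature: 420.8500 + 60.1667 = 481.0167°C.
In Rankine: 481.0167 × 1.8 + 491.67 = 1357.50°R.

1357.50°R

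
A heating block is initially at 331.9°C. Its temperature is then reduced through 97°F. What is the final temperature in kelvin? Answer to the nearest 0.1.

The 97°F change is an interval, so only the factor 5/9 applies: -97 × 5/9 = -53.8889°C.
Final Celsius temperature: 331.9000 - 53.8889 = 278.0111°C.
In kelvin: 278.0111 + 273.15 = 551.2 K.

551.2 K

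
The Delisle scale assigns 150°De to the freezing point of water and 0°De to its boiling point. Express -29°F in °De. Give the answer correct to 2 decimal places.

First in Celsius: (-29 - 32) × 5/9 = -33.8889°C.
Linearly onto the Delisle scale: 150 + (-33.8889 / 100) × (0 - 150) = 200.83°De.

200.83°De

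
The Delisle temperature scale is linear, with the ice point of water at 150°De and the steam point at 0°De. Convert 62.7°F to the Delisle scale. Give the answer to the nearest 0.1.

124.4°De

First in Celsius: (62.7 - 32) × 5/9 = 17.0556°C.
Linearly onto the Delisle scale: 150 + (17.0556 / 100) × (0 - 150) = 124.4°De.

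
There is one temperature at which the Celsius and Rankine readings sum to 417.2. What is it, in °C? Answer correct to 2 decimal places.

-26.60°C

Let C be the Celsius reading. The Rankine reading is R = 1.8·C + 491.67.
Require C + R = 417.2: (2.8)·C + 491.67 = 417.2.
C = (417.2 - 491.67) / (2.8) = -26.60.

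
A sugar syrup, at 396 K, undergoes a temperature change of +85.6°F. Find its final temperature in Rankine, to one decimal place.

Initial temperature in Celsius: 396 - 273.15 = 122.8500°C.
The 85.6°F change is an interval, so only the factor 5/9 applies: +85.6 × 5/9 = +47.5556°C.
Final Celsius temperature: 122.8500 + 47.5556 = 170.4056°C.
In Rankine: 170.4056 × 1.8 + 491.67 = 798.4°R.

798.4°R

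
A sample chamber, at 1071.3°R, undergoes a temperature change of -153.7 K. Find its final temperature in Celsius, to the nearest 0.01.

Initial temperature in Celsius: (1071.3 - 491.67) × 5/9 = 322.0167°C.
The 153.7 K change is an interval; Kelvin and Celsius degrees are the same size, so ΔC = -153.7°C.
Final Celsius temperature: 322.0167 - 153.7000 = 168.3167°C.

168.32°C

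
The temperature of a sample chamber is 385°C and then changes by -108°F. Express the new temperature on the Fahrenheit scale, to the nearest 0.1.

The 108°F change is an interval, so only the factor 5/9 applies: -108 × 5/9 = -60.0000°C.
Final Celsius temperature: 385.0000 - 60.0000 = 325.0000°C.
In Fahrenheit: 325.0000 × 1.8 + 32 = 617.0°F.

617.0°F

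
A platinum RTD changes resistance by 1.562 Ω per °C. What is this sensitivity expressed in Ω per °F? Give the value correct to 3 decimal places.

0.868 Ω per °F

The quantity depends on a temperature interval, so only the ratio of degree sizes applies; the offset between the scales is irrelevant.
A change of 1°F is a change of 5/9°C, so per °F the value is 1.562 × 5/9 = 0.868.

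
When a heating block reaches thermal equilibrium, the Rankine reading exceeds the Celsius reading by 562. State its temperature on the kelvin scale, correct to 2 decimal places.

Let x be the Celsius reading; then the Rankine reading is 1.8·x + 491.67.
(1.8·x + 491.67) - x = 562  ⇒  (0.8)·x = 70.33  ⇒  x = 87.9125°C.
In kelvin: 87.9125 + 273.15 = 361.06 K.

361.06 K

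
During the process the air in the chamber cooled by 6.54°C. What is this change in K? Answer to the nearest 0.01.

6.54 K

Celsius and kelvin degrees are the same size, so the interval is unchanged: 6.54.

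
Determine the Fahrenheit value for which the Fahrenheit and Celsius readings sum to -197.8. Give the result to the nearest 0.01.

Let F be the Fahrenheit reading. The Celsius reading is C = 5/9·F - 17.7778.
Require F + C = -197.8: (14/9)·F - 17.7778 = -197.8.
F = (-197.8 + 17.7778) / (14/9) = -115.73.

-115.73°F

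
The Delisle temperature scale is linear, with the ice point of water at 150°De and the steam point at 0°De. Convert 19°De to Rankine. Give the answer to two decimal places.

Linear interpolation between the fixed points: C = (19 - 150) × 100 / (0 - 150) = 87.3333°C.
Then 87.3333 × 1.8 + 491.67 = 648.87°R.

648.87°R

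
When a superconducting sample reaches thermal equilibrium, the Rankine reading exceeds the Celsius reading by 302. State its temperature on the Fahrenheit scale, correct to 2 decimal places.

Let x be the Rankine reading; then the Celsius reading is 5/9·x - 273.15.
(5/9·x - 273.15) - x = -302  ⇒  (-4/9)·x = -28.85  ⇒  x = 64.9125°R.
In Celsius: (64.9125 - 491.67) × 5/9 = -237.0875°C.
In Fahrenheit: -237.0875 × 1.8 + 32 = -394.76°F.

-394.76°F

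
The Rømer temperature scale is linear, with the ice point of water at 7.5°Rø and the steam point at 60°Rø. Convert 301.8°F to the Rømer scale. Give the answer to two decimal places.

First in Celsius: (301.8 - 32) × 5/9 = 149.8889°C.
Linearly onto the Rømer scale: 7.5 + (149.8889 / 100) × (60 - 7.5) = 86.19°Rø.

86.19°Rø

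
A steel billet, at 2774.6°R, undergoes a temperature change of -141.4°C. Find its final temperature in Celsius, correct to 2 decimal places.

1126.89°C

Initial temperature in Celsius: (2774.6 - 491.67) × 5/9 = 1268.2944°C.
Final Celsius temperature: 1268.2944 - 141.4000 = 1126.8944°C.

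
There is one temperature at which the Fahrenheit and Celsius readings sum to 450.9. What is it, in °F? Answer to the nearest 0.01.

Let F be the Fahrenheit reading. The Celsius reading is C = 5/9·F - 17.7778.
Require F + C = 450.9: (14/9)·F - 17.7778 = 450.9.
F = (450.9 + 17.7778) / (14/9) = 301.29.

301.29°F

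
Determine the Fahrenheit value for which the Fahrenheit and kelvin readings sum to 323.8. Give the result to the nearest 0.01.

43.99°F

Let F be the Fahrenheit reading. The kelvin reading is K = 5/9·F + 255.372.
Require F + K = 323.8: (14/9)·F + 255.372 = 323.8.
F = (323.8 - 255.372) / (14/9) = 43.99.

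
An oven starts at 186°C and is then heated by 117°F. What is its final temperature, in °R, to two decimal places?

The 117°F change is an interval, so only the factor 5/9 applies: +117 × 5/9 = +65.0000°C.
Final Celsius temperature: 186.0000 + 65.0000 = 251.0000°C.
In Rankine: 251.0000 × 1.8 + 491.67 = 943.47°R.

943.47°R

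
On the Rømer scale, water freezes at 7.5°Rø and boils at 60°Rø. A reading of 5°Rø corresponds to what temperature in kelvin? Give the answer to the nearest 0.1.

Linear interpolation between the fixed points: C = (5 - 7.5) × 100 / (60 - 7.5) = -4.7619°C.
Then -4.7619 + 273.15 = 268.4 K.

268.4 K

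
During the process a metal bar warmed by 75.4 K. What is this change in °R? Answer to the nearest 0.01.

Only the scale ratio 1.8 matters for a change in temperature.
75.4 × 1.8 = 135.72.

135.72°R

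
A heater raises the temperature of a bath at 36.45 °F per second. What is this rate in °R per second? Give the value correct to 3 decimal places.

The quantity depends on a temperature interval, so only the ratio of degree sizes applies; the offset between the scales is irrelevant.
A change of 1°F is a change of 1°R, so 36.45 × 1 = 36.450.

36.450 °R/second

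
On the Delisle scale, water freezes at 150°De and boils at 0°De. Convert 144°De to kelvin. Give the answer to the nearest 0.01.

277.15 K

Linear interpolation between the fixed points: C = (144 - 150) × 100 / (0 - 150) = 4.0000°C.
Then 4.0000 + 273.15 = 277.15 K.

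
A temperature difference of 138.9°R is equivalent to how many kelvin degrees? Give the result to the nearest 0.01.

77.17 K

For a temperature interval the offset drops out; only the factor 5/9 applies.
138.9 × 5/9 = 77.17.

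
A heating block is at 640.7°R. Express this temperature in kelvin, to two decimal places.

In Celsius: (640.7 - 491.67) × 5/9 = 82.7944°C.
In kelvin: 82.7944 + 273.15 = 355.94 K.

355.94 K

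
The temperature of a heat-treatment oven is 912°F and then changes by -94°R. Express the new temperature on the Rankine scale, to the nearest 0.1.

Initial temperature in Celsius: (912 - 32) × 5/9 = 488.8889°C.
The 94°R change is an interval, so only the factor 5/9 applies: -94 × 5/9 = -52.2222°C.
Final Celsius temperature: 488.8889 - 52.2222 = 436.6667°C.
In Rankine: 436.6667 × 1.8 + 491.67 = 1277.7°R.

1277.7°R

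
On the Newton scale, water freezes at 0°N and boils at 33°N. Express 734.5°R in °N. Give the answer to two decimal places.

First in Celsius: (734.5 - 491.67) × 5/9 = 134.9056°C.
Linearly onto the Newton scale: 0 + (134.9056 / 100) × (33 - 0) = 44.52°N.

44.52°N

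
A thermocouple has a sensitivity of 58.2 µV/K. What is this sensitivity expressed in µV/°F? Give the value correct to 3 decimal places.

32.333 µV/°F

Since only a temperature interval is involved, the additive offset between the scales drops out.
A change of 1°F is a change of 5/9 K, so per °F the value is 58.2 × 5/9 = 32.333.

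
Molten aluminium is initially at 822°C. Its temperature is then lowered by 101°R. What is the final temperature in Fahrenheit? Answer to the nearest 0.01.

The 101°R change is an interval, so only the factor 5/9 applies: -101 × 5/9 = -56.1111°C.
Final Celsius temperature: 822.0000 - 56.1111 = 765.8889°C.
In Fahrenheit: 765.8889 × 1.8 + 32 = 1410.60°F.

1410.60°F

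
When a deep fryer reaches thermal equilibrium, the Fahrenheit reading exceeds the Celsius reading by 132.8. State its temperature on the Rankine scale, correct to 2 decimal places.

718.47°R

Let x be the Celsius reading; then the Fahrenheit reading is 1.8·x + 32.
(1.8·x + 32) - x = 132.8  ⇒  (0.8)·x = 100.8  ⇒  x = 126.0000°C.
In Rankine: 126.0000 × 1.8 + 491.67 = 718.47°R.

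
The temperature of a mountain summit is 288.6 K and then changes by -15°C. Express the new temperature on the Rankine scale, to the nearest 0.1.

492.5°R

Initial temperature in Celsius: 288.6 - 273.15 = 15.4500°C.
Final Celsius temperature: 15.4500 - 15.0000 = 0.4500°C.
In Rankine: 0.4500 × 1.8 + 491.67 = 492.5°R.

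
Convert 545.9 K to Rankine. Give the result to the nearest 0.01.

982.62°R

In Celsius: 545.9 - 273.15 = 272.7500°C.
In Rankine: 272.7500 × 1.8 + 491.67 = 982.62°R.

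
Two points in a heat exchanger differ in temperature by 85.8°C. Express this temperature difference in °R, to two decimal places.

Only the scale ratio 1.8 matters for a change in temperature.
85.8 × 1.8 = 154.44.

154.44°R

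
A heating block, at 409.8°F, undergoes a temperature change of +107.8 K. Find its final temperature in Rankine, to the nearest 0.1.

Initial temperature in Celsius: (409.8 - 32) × 5/9 = 209.8889°C.
The 107.8 K change is an interval; Kelvin and Celsius degrees are the same size, so ΔC = +107.8°C.
Final Celsius temperature: 209.8889 + 107.8000 = 317.6889°C.
In Rankine: 317.6889 × 1.8 + 491.67 = 1063.5°R.

1063.5°R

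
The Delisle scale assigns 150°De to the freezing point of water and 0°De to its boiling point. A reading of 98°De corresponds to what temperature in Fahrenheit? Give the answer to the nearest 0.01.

94.40°F

Linear interpolation between the fixed points: C = (98 - 150) × 100 / (0 - 150) = 34.6667°C.
Then 34.6667 × 1.8 + 32 = 94.40°F.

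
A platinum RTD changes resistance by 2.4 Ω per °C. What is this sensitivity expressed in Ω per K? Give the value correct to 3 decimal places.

Since only a temperature interval is involved, the additive offset between the scales drops out.
A change of 1 K is a change of 1°C, so per K the value is 2.4 × 1 = 2.400.

2.400 Ω per K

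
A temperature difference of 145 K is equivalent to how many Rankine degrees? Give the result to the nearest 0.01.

For a temperature interval the offset drops out; only the factor 1.8 applies.
145 × 1.8 = 261.00.

261.00°R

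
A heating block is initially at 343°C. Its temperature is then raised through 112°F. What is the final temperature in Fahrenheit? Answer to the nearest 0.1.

The 112°F change is an interval, so only the factor 5/9 applies: +112 × 5/9 = +62.2222°C.
Final Celsius temperature: 343.0000 + 62.2222 = 405.2222°C.
In Fahrenheit: 405.2222 × 1.8 + 32 = 761.4°F.

761.4°F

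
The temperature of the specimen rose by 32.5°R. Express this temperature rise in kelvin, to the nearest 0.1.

An interval of 1°R corresponds to 5/9 K.
32.5 × 5/9 = 18.1.

18.1 K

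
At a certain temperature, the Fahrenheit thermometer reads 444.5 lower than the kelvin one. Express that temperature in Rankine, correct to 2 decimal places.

34.13°R

Let x be the kelvin reading; then the Fahrenheit reading is 1.8·x - 459.67.
(1.8·x - 459.67) - x = -444.5  ⇒  (0.8)·x = 15.17  ⇒  x = 18.9625 K.
In Celsius: 18.9625 - 273.15 = -254.1875°C.
In Rankine: -254.1875 × 1.8 + 491.67 = 34.13°R.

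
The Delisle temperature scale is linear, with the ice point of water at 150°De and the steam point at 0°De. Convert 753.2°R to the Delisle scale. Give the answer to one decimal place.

First in Celsius: (753.2 - 491.67) × 5/9 = 145.2944°C.
Linearly onto the Delisle scale: 150 + (145.2944 / 100) × (0 - 150) = -67.9°De.

-67.9°De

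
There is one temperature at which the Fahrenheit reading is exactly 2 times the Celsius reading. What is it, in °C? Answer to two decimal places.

160.00°C

Let C be the Celsius reading. The Fahrenheit reading is F = 1.8·C + 32.
Require F = 2·C: 1.8·C + 32 = 2·C.
(-0.2)·C = -32  ⇒  C = 160.00.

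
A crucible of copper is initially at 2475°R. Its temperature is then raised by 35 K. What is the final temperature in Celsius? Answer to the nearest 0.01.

Initial temperature in Celsius: (2475 - 491.67) × 5/9 = 1101.8500°C.
The 35 K change is an interval; Kelvin and Celsius degrees are the same size, so ΔC = +35°C.
Final Celsius temperature: 1101.8500 + 35.0000 = 1136.8500°C.

1136.85°C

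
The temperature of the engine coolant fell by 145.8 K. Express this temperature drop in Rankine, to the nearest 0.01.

262.44°R

For a temperature interval the offset drops out; only the factor 1.8 applies.
145.8 × 1.8 = 262.44.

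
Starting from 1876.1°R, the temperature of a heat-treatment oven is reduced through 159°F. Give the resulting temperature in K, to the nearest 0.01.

953.94 K

Initial temperature in Celsius: (1876.1 - 491.67) × 5/9 = 769.1278°C.
The 159°F change is an interval, so only the factor 5/9 applies: -159 × 5/9 = -88.3333°C.
Final Celsius temperature: 769.1278 - 88.3333 = 680.7944°C.
In kelvin: 680.7944 + 273.15 = 953.94 K.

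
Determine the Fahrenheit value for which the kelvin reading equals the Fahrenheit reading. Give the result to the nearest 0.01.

574.59°F

Let F be the Fahrenheit reading. The kelvin reading is K = 5/9·F + 255.372.
Set K = F: 5/9·F + 255.372 = F.
(-4/9)·F = -255.372  ⇒  F = 574.59.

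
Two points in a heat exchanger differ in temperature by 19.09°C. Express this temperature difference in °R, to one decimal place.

34.4°R

Only the scale ratio 1.8 matters for a change in temperature.
19.09 × 1.8 = 34.4.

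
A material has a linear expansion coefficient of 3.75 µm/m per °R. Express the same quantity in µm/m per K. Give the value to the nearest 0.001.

Since only a temperature interval is involved, the additive offset between the scales drops out.
A change of 1 K is a change of 1.8°R, so per K the value is 3.75 × 1.8 = 6.750.

6.750 µm/m per K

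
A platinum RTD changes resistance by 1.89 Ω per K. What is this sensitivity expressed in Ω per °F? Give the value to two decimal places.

Since only a temperature interval is involved, the additive offset between the scales drops out.
A change of 1°F is a change of 5/9 K, so per °F the value is 1.89 × 5/9 = 1.05.

1.05 Ω per °F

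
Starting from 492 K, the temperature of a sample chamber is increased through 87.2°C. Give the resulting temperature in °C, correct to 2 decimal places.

306.05°C

Initial temperature in Celsius: 492 - 273.15 = 218.8500°C.
Final Celsius temperature: 218.8500 + 87.2000 = 306.0500°C.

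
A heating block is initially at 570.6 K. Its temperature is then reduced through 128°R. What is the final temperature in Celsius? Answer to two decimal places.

Initial temperature in Celsius: 570.6 - 273.15 = 297.4500°C.
The 128°R change is an interval, so only the factor 5/9 applies: -128 × 5/9 = -71.1111°C.
Final Celsius temperature: 297.4500 - 71.1111 = 226.3389°C.

226.34°C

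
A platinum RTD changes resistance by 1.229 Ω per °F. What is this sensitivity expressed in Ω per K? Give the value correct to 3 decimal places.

2.212 Ω per K

Since only a temperature interval is involved, the additive offset between the scales drops out.
A change of 1 K is a change of 1.8°F, so per K the value is 1.229 × 1.8 = 2.212.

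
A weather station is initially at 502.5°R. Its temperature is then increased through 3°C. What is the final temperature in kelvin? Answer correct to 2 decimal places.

282.17 K

Initial temperature in Celsius: (502.5 - 491.67) × 5/9 = 6.0167°C.
Final Celsius temperature: 6.0167 + 3.0000 = 9.0167°C.
In kelvin: 9.0167 + 273.15 = 282.17 K.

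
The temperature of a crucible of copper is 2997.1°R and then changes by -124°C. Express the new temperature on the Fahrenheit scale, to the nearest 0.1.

2314.2°F

Initial temperature in Celsius: (2997.1 - 491.67) × 5/9 = 1391.9056°C.
Final Celsius temperature: 1391.9056 - 124.0000 = 1267.9056°C.
In Fahrenheit: 1267.9056 × 1.8 + 32 = 2314.2°F.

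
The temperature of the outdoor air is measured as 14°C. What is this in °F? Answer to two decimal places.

In Fahrenheit: 14.0000 × 1.8 + 32 = 57.20°F.

57.20°F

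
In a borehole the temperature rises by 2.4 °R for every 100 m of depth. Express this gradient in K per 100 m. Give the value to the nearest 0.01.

1.33 K/100 m

Since only a temperature interval is involved, the additive offset between the scales drops out.
A change of 1°R is a change of 5/9 K, so 2.4 × 5/9 = 1.33.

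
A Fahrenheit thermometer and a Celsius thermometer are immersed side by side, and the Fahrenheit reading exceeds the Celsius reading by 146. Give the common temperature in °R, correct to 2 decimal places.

748.17°R

Let x be the Fahrenheit reading; then the Celsius reading is 5/9·x - 17.7778.
(5/9·x - 17.7778) - x = -146  ⇒  (-4/9)·x = -128.222  ⇒  x = 288.5000°F.
In Celsius: (288.5 - 32) × 5/9 = 142.5000°C.
In Rankine: 142.5000 × 1.8 + 491.67 = 748.17°R.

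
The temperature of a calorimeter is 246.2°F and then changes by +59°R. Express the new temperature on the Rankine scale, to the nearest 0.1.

764.9°R

Initial temperature in Celsius: (246.2 - 32) × 5/9 = 119.0000°C.
The 59°R change is an interval, so only the factor 5/9 applies: +59 × 5/9 = +32.7778°C.
Final Celsius temperature: 119.0000 + 32.7778 = 151.7778°C.
In Rankine: 151.7778 × 1.8 + 491.67 = 764.9°R.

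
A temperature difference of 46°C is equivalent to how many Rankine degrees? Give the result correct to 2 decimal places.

For a temperature interval the offset drops out; only the factor 1.8 applies.
46 × 1.8 = 82.80.

82.80°R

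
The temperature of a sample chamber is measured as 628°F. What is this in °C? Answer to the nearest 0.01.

In Celsius: (628 - 32) × 5/9 = 331.1111°C.

331.11°C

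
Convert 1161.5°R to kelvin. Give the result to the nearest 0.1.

In Celsius: (1161.5 - 491.67) × 5/9 = 372.1278°C.
In kelvin: 372.1278 + 273.15 = 645.3 K.

645.3 K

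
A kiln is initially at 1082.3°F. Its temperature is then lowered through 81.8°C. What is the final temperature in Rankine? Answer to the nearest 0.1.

1394.7°R

Initial temperature in Celsius: (1082.3 - 32) × 5/9 = 583.5000°C.
Final Celsius temperature: 583.5000 - 81.8000 = 501.7000°C.
In Rankine: 501.7000 × 1.8 + 491.67 = 1394.7°R.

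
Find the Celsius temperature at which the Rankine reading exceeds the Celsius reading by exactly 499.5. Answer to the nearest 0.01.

Let C be the Celsius reading. The Rankine reading is R = 1.8·C + 491.67.
Require R - C = 499.5: (0.8)·C + 491.67 = 499.5.
C = (499.5 - 491.67) / (0.8) = 9.79.

9.79°C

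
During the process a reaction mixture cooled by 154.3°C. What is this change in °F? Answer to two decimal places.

For a temperature interval the offset drops out; only the factor 1.8 applies.
154.3 × 1.8 = 277.74.

277.74°F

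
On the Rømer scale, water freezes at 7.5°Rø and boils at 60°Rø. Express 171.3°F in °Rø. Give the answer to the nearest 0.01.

First in Celsius: (171.3 - 32) × 5/9 = 77.3889°C.
Linearly onto the Rømer scale: 7.5 + (77.3889 / 100) × (60 - 7.5) = 48.13°Rø.

48.13°Rø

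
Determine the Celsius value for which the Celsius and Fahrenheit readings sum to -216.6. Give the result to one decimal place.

-88.8°C

Let C be the Celsius reading. The Fahrenheit reading is F = 1.8·C + 32.
Require C + F = -216.6: (2.8)·C + 32 = -216.6.
C = (-216.6 - 32) / (2.8) = -88.8.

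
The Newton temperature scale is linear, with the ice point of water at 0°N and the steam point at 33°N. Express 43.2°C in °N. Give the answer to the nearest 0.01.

14.26°N

Linearly onto the Newton scale: 0 + (43.2000 / 100) × (33 - 0) = 14.26°N.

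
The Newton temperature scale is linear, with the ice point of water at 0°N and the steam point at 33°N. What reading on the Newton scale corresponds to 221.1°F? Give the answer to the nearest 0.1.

34.7°N

First in Celsius: (221.1 - 32) × 5/9 = 105.0556°C.
Linearly onto the Newton scale: 0 + (105.0556 / 100) × (33 - 0) = 34.7°N.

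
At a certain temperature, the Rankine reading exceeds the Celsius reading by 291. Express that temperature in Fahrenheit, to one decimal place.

-419.5°F

Let x be the Rankine reading; then the Celsius reading is 5/9·x - 273.15.
(5/9·x - 273.15) - x = -291  ⇒  (-4/9)·x = -17.85  ⇒  x = 40.1625°R.
In Celsius: (40.1625 - 491.67) × 5/9 = -250.8375°C.
In Fahrenheit: -250.8375 × 1.8 + 32 = -419.5°F.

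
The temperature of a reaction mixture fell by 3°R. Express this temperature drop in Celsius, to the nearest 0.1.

1.7°C

An interval of 1°R corresponds to 5/9°C.
3 × 5/9 = 1.7.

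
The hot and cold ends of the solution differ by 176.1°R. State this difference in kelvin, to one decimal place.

97.8 K

Only the scale ratio 5/9 matters for a change in temperature.
176.1 × 5/9 = 97.8.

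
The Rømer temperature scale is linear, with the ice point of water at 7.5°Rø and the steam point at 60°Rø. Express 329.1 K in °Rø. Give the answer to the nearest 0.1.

First in Celsius: 329.1 - 273.15 = 55.9500°C.
Linearly onto the Rømer scale: 7.5 + (55.9500 / 100) × (60 - 7.5) = 36.9°Rø.

36.9°Rø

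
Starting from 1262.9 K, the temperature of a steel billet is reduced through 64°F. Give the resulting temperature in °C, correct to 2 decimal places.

954.19°C

Initial temperature in Celsius: 1262.9 - 273.15 = 989.7500°C.
The 64°F change is an interval, so only the factor 5/9 applies: -64 × 5/9 = -35.5556°C.
Final Celsius temperature: 989.7500 - 35.5556 = 954.1944°C.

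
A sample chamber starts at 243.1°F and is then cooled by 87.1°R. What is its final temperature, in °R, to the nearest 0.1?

615.7°R

Initial temperature in Celsius: (243.1 - 32) × 5/9 = 117.2778°C.
The 87.1°R change is an interval, so only the factor 5/9 applies: -87.1 × 5/9 = -48.3889°C.
Final Celsius temperature: 117.2778 - 48.3889 = 68.8889°C.
In Rankine: 68.8889 × 1.8 + 491.67 = 615.7°R.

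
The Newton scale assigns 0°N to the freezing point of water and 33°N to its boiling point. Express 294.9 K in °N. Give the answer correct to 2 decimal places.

First in Celsius: 294.9 - 273.15 = 21.7500°C.
Linearly onto the Newton scale: 0 + (21.7500 / 100) × (33 - 0) = 7.18°N.

7.18°N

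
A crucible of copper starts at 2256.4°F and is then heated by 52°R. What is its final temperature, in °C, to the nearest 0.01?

Initial temperature in Celsius: (2256.4 - 32) × 5/9 = 1235.7778°C.
The 52°R change is an interval, so only the factor 5/9 applies: +52 × 5/9 = +28.8889°C.
Final Celsius temperature: 1235.7778 + 28.8889 = 1264.6667°C.

1264.67°C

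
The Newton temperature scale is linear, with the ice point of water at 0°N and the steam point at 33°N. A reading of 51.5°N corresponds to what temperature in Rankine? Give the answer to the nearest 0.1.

Linear interpolation between the fixed points: C = (51.5 - 0) × 100 / (33 - 0) = 156.0606°C.
Then 156.0606 × 1.8 + 491.67 = 772.6°R.

772.6°R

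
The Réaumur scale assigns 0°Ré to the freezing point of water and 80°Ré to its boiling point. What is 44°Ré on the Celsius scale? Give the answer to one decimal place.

55.0°C

Linear interpolation between the fixed points: C = (44 - 0) × 100 / (80 - 0) = 55.0000°C.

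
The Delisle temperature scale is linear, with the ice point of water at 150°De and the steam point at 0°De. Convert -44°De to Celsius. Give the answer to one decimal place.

Linear interpolation between the fixed points: C = (-44 - 150) × 100 / (0 - 150) = 129.3333°C.

129.3°C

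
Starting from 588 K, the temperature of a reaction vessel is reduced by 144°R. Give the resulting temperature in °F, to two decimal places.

Initial temperature in Celsius: 588 - 273.15 = 314.8500°C.
The 144°R change is an interval, so only the factor 5/9 applies: -144 × 5/9 = -80.0000°C.
Final Celsius temperature: 314.8500 - 80.0000 = 234.8500°C.
In Fahrenheit: 234.8500 × 1.8 + 32 = 454.73°F.

454.73°F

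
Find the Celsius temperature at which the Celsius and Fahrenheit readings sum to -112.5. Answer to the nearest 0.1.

-51.6°C

Let C be the Celsius reading. The Fahrenheit reading is F = 1.8·C + 32.
Require C + F = -112.5: (2.8)·C + 32 = -112.5.
C = (-112.5 - 32) / (2.8) = -51.6.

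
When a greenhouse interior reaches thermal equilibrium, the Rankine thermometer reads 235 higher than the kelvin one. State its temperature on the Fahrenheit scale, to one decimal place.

69.1°F

Let x be the kelvin reading; then the Rankine reading is 1.8·x.
(1.8·x) - x = 235  ⇒  (0.8)·x = 235  ⇒  x = 293.7500 K.
In Celsius: 293.75 - 273.15 = 20.6000°C.
In Fahrenheit: 20.6000 × 1.8 + 32 = 69.1°F.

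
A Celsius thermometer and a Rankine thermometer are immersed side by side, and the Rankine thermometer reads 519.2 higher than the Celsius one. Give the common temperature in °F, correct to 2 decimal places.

93.94°F

Let x be the Celsius reading; then the Rankine reading is 1.8·x + 491.67.
(1.8·x + 491.67) - x = 519.2  ⇒  (0.8)·x = 27.53  ⇒  x = 34.4125°C.
In Fahrenheit: 34.4125 × 1.8 + 32 = 93.94°F.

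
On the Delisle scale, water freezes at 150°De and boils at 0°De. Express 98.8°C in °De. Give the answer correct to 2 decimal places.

1.80°De

Linearly onto the Delisle scale: 150 + (98.8000 / 100) × (0 - 150) = 1.80°De.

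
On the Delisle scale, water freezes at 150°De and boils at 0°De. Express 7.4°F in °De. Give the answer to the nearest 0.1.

First in Celsius: (7.4 - 32) × 5/9 = -13.6667°C.
Linearly onto the Delisle scale: 150 + (-13.6667 / 100) × (0 - 150) = 170.5°De.

170.5°De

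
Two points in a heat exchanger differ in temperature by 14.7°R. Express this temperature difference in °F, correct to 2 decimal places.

Rankine and Fahrenheit degrees are the same size, so the interval is unchanged: 14.70.

14.70°F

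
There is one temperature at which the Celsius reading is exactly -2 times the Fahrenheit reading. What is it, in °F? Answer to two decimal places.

Let F be the Fahrenheit reading. The Celsius reading is C = 5/9·F - 17.7778.
Require C = -2·F: 5/9·F - 17.7778 = -2·F.
(23/9)·F = 17.7778  ⇒  F = 6.96.

6.96°F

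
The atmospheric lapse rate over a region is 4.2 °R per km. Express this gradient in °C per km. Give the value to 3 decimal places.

2.333 °C/km

Since only a temperature interval is involved, the additive offset between the scales drops out.
A change of 1°R is a change of 5/9°C, so 4.2 × 5/9 = 2.333.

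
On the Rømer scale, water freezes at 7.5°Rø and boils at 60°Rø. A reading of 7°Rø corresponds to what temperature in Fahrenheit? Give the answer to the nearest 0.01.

30.29°F

Linear interpolation between the fixed points: C = (7 - 7.5) × 100 / (60 - 7.5) = -0.9524°C.
Then -0.9524 × 1.8 + 32 = 30.29°F.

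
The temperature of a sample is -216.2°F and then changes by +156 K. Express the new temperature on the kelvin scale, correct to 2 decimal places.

291.26 K

Initial temperature in Celsius: (-216.2 - 32) × 5/9 = -137.8889°C.
The 156 K change is an interval; Kelvin and Celsius degrees are the same size, so ΔC = +156°C.
Final Celsius temperature: -137.8889 + 156.0000 = 18.1111°C.
In kelvin: 18.1111 + 273.15 = 291.26 K.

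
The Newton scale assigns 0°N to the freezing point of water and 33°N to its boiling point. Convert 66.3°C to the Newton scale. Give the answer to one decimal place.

Linearly onto the Newton scale: 0 + (66.3000 / 100) × (33 - 0) = 21.9°N.

21.9°N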